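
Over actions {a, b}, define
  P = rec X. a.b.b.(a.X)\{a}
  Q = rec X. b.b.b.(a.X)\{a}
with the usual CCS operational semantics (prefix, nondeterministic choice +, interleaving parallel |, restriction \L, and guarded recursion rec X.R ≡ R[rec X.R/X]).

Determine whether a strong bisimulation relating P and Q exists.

P's transition system — 4 states:
  s0 = rec X. a.b.b.(a.X)\{a} :: =a=> s1
  s1 = b.b.(a.(rec X. a.b.b.(a.X)\{a}))\{a} :: =b=> s2
  s2 = b.(a.(rec X. a.b.b.(a.X)\{a}))\{a} :: =b=> s3
  s3 = (a.(rec X. a.b.b.(a.X)\{a}))\{a} :: ∅
Q's transition system — 4 states:
  t0 = rec X. b.b.b.(a.X)\{a} :: =b=> t1
  t1 = b.b.(a.(rec X. b.b.b.(a.X)\{a}))\{a} :: =b=> t2
  t2 = b.(a.(rec X. b.b.b.(a.X)\{a}))\{a} :: =b=> t3
  t3 = (a.(rec X. b.b.b.(a.X)\{a}))\{a} :: ∅
Bisimilarity quotient blocks:
  B0 = {s0}
  B1 = {s1, t1}
  B2 = {s2, t2}
  B3 = {s3, t3}
  B4 = {t0}
s0 ∈ B0, t0 ∈ B4 → different blocks

NO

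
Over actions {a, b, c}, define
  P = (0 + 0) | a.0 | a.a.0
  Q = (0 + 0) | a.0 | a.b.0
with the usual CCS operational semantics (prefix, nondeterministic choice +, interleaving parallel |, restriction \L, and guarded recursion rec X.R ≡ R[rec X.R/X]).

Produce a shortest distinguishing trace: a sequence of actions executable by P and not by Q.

aaa

Reachable graph of P (6 states):
  m0 = (0 + 0) | a.0 | a.a.0 :: =a=> m1, =a=> m2
  m1 = (0 + 0) | 0 | a.a.0 :: =a=> m3
  m2 = (0 + 0) | a.0 | a.0 :: =a=> m3, =a=> m4
  m3 = (0 + 0) | 0 | a.0 :: =a=> m5
  m4 = (0 + 0) | a.0 | 0 :: =a=> m5
  m5 = (0 + 0) | 0 | 0 :: stopped
Reachable graph of Q (6 states):
  n0 = (0 + 0) | a.0 | a.b.0 :: =a=> n1, =a=> n2
  n1 = (0 + 0) | 0 | a.b.0 :: =a=> n3
  n2 = (0 + 0) | a.0 | b.0 :: =a=> n3, =b=> n4
  n3 = (0 + 0) | 0 | b.0 :: =b=> n5
  n4 = (0 + 0) | a.0 | 0 :: =a=> n5
  n5 = (0 + 0) | 0 | 0 :: stopped
Executing aaa from P (initial set {m0}):
  [1] a ⇒ {m1, m2}
  [2] a ⇒ {m3, m4}
  [3] a ⇒ {m5}
  — P admits the full trace.
Executing aaa from Q (initial set {n0}):
  [1] a ⇒ {n1, n2}
  [2] a ⇒ {n3}
  [3] a ⇒ ∅  — Q cannot continue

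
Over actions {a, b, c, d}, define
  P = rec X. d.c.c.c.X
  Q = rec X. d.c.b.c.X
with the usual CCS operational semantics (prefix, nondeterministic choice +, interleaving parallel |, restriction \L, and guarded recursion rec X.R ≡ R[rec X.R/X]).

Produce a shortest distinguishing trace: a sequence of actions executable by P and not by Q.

dcc

Reachable graph of P (4 states):
  p0 = rec X. d.c.c.c.X → —d→ p1
  p1 = c.c.c.(rec X. d.c.c.c.X) → —c→ p2
  p2 = c.c.(rec X. d.c.c.c.X) → —c→ p3
  p3 = c.(rec X. d.c.c.c.X) → —c→ p0
Reachable graph of Q (4 states):
  q0 = rec X. d.c.b.c.X → —d→ q1
  q1 = c.b.c.(rec X. d.c.b.c.X) → —c→ q2
  q2 = b.c.(rec X. d.c.b.c.X) → —b→ q3
  q3 = c.(rec X. d.c.b.c.X) → —c→ q0
Executing dcc from P (initial set {p0}):
  after d @ step 1: {p1}
  after c @ step 2: {p2}
  after c @ step 3: {p3}
  ✓ P
Executing dcc from Q (initial set {q0}):
  after d @ step 1: {q1}
  after c @ step 2: {q2}
  after c @ step 3: no successor for Q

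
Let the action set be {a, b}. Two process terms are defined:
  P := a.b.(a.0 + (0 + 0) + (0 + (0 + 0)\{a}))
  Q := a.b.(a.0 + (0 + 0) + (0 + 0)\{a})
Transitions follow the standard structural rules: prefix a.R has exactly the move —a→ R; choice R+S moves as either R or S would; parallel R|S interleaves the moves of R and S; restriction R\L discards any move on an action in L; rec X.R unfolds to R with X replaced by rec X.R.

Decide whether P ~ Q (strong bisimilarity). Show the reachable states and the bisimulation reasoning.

Reachable graph of P (4 states):
  p0 = a.b.(a.0 + (0 + 0) + (0 + (0 + 0)\{a})) has moves =a=> p1
  p1 = b.(a.0 + (0 + 0) + (0 + (0 + 0)\{a})) has moves =b=> p2
  p2 = a.0 + (0 + 0) + (0 + (0 + 0)\{a}) has moves =a=> p3
  p3 = 0 has moves ∅
Reachable graph of Q (4 states):
  q0 = a.b.(a.0 + (0 + 0) + (0 + 0)\{a}) has moves =a=> q1
  q1 = b.(a.0 + (0 + 0) + (0 + 0)\{a}) has moves =b=> q2
  q2 = a.0 + (0 + 0) + (0 + 0)\{a} has moves =a=> q3
  q3 = 0 has moves ∅
Bisimilarity quotient blocks:
  B0 = {p0, q0}
  B1 = {p1, q1}
  B2 = {p2, q2}
  B3 = {p3, q3}
p0 ∈ B0, q0 ∈ B0 → same block

YES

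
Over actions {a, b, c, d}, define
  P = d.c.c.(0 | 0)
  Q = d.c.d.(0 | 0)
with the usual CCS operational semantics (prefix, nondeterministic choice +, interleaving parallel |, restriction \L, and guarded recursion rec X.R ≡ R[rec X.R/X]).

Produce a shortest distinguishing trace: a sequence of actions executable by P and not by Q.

dcc

Reachable graph of P (4 states):
  s0 = d.c.c.(0 | 0) :: =d=> s1
  s1 = c.c.(0 | 0) :: =c=> s2
  s2 = c.(0 | 0) :: =c=> s3
  s3 = 0 | 0 :: ·
Reachable graph of Q (4 states):
  t0 = d.c.d.(0 | 0) :: =d=> t1
  t1 = c.d.(0 | 0) :: =c=> t2
  t2 = d.(0 | 0) :: =d=> t3
  t3 = 0 | 0 :: ·
Trace ⟨dcc⟩ through P, begin at {s0}:
  [1] d ⇒ {s1}
  [2] c ⇒ {s2}
  [3] c ⇒ {s3}
  P completes σ.
Trace ⟨dcc⟩ through Q, begin at {t0}:
  [1] d ⇒ {t1}
  [2] c ⇒ {t2}
  [3] c ⇒ ∅ (Q stuck)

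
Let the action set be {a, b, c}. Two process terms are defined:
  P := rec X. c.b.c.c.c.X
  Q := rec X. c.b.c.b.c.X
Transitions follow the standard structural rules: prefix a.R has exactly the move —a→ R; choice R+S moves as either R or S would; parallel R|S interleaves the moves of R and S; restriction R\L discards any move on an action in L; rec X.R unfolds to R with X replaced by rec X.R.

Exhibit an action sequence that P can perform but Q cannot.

cbcc

Reachable graph of P (5 states):
  u0 = rec X. c.b.c.c.c.X :: --c--▸ u1
  u1 = b.c.c.c.(rec X. c.b.c.c.c.X) :: --b--▸ u2
  u2 = c.c.c.(rec X. c.b.c.c.c.X) :: --c--▸ u3
  u3 = c.c.(rec X. c.b.c.c.c.X) :: --c--▸ u4
  u4 = c.(rec X. c.b.c.c.c.X) :: --c--▸ u0
Reachable graph of Q (5 states):
  v0 = rec X. c.b.c.b.c.X :: --c--▸ v1
  v1 = b.c.b.c.(rec X. c.b.c.b.c.X) :: --b--▸ v2
  v2 = c.b.c.(rec X. c.b.c.b.c.X) :: --c--▸ v3
  v3 = b.c.(rec X. c.b.c.b.c.X) :: --b--▸ v4
  v4 = c.(rec X. c.b.c.b.c.X) :: --c--▸ v0
Trace ⟨cbcc⟩ through P, begin at {u0}:
  after c @ step 1: {u1}
  after b @ step 2: {u2}
  after c @ step 3: {u3}
  after c @ step 4: {u4}
  P completes σ.
Trace ⟨cbcc⟩ through Q, begin at {v0}:
  after c @ step 1: {v1}
  after b @ step 2: {v2}
  after c @ step 3: {v3}
  after c @ step 4: no successor for Q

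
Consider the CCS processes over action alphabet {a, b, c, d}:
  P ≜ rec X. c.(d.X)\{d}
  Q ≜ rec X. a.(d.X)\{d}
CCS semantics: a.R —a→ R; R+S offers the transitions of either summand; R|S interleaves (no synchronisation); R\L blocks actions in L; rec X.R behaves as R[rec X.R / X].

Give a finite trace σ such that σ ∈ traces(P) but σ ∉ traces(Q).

P's transition system — 2 states:
  p0 = rec X. c.(d.X)\{d} → =c=> p1
  p1 = (d.(rec X. c.(d.X)\{d}))\{d} → (no moves)
Q's transition system — 2 states:
  q0 = rec X. a.(d.X)\{d} → =a=> q1
  q1 = (d.(rec X. a.(d.X)\{d}))\{d} → (no moves)
Executing c from P (initial set {p0}):
  after c @ step 1: {p1}
  — P admits the full trace.
Executing c from Q (initial set {q0}):
  after c @ step 1: ∅  — Q cannot continue

c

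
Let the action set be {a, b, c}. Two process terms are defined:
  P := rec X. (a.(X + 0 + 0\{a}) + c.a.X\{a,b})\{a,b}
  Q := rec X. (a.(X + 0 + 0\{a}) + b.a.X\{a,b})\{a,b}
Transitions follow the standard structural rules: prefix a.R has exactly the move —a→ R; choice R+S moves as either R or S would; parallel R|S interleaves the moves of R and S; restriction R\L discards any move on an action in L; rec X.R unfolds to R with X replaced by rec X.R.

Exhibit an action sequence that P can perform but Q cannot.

c

LTS(P): 2 reachable states
  u0 = rec X. (a.(X + 0 + 0\{a}) + c.a.X\{a,b})\{a,b} :: ··c··> u1
  u1 = (a.(rec X. (a.(X + 0 + 0\{a}) + c.a.X\{a,b})\{a,b})\{a,b})\{a,b} :: (no moves)
LTS(Q): 1 reachable states
  v0 = rec X. (a.(X + 0 + 0\{a}) + b.a.X\{a,b})\{a,b} :: (no moves)
Executing c from P (initial set {u0}):
  after c @ step 1: {u1}
  — P admits the full trace.
Executing c from Q (initial set {v0}):
  after c @ step 1: ∅  — Q cannot continue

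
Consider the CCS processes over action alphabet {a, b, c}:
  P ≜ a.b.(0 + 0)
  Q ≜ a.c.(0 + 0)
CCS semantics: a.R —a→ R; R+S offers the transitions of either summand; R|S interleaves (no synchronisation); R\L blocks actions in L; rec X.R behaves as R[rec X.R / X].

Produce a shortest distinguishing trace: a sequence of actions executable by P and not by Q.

ab

P's transition system — 3 states:
  s0 = a.b.(0 + 0) has moves --a--▸ s1
  s1 = b.(0 + 0) has moves --b--▸ s2
  s2 = 0 + 0 has moves ·
Q's transition system — 3 states:
  t0 = a.c.(0 + 0) has moves --a--▸ t1
  t1 = c.(0 + 0) has moves --c--▸ t2
  t2 = 0 + 0 has moves ·
Trace ⟨ab⟩ through P, begin at {s0}:
  step 1 (a): {s1}
  step 2 (b): {s2}
  ✓ P
Trace ⟨ab⟩ through Q, begin at {t0}:
  step 1 (a): {t1}
  step 2 (b): ∅ (Q stuck)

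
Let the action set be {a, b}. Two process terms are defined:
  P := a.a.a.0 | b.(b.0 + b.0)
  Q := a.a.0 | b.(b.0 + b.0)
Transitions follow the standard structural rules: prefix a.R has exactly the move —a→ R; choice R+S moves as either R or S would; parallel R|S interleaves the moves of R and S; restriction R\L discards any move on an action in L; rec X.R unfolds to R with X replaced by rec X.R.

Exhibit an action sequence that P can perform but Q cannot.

P's transition system — 12 states:
  s0 = a.a.a.0 | b.(b.0 + b.0) → ··a··> s1, ··b··> s2
  s1 = a.a.0 | b.(b.0 + b.0) → ··a··> s3, ··b··> s4
  s2 = a.a.a.0 | (b.0 + b.0) → ··a··> s4, ··b··> s5
  s3 = a.0 | b.(b.0 + b.0) → ··a··> s6, ··b··> s7
  s4 = a.a.0 | (b.0 + b.0) → ··a··> s7, ··b··> s8
  s5 = a.a.a.0 | 0 → ··a··> s8
  s6 = 0 | b.(b.0 + b.0) → ··b··> s9
  s7 = a.0 | (b.0 + b.0) → ··a··> s9, ··b··> s10
  s8 = a.a.0 | 0 → ··a··> s10
  s9 = 0 | (b.0 + b.0) → ··b··> s11
  s10 = a.0 | 0 → ··a··> s11
  s11 = 0 | 0 → deadlocked
Q's transition system — 9 states:
  t0 = a.a.0 | b.(b.0 + b.0) → ··a··> t1, ··b··> t2
  t1 = a.0 | b.(b.0 + b.0) → ··a··> t3, ··b··> t4
  t2 = a.a.0 | (b.0 + b.0) → ··a··> t4, ··b··> t5
  t3 = 0 | b.(b.0 + b.0) → ··b··> t6
  t4 = a.0 | (b.0 + b.0) → ··a··> t6, ··b··> t7
  t5 = a.a.0 | 0 → ··a··> t7
  t6 = 0 | (b.0 + b.0) → ··b··> t8
  t7 = a.0 | 0 → ··a··> t8
  t8 = 0 | 0 → deadlocked
Executing aaa from P (initial set {s0}):
  after a @ step 1: {s1}
  after a @ step 2: {s3}
  after a @ step 3: {s6}
  ✓ P
Executing aaa from Q (initial set {t0}):
  after a @ step 1: {t1}
  after a @ step 2: {t3}
  after a @ step 3: ∅ (Q stuck)

aaa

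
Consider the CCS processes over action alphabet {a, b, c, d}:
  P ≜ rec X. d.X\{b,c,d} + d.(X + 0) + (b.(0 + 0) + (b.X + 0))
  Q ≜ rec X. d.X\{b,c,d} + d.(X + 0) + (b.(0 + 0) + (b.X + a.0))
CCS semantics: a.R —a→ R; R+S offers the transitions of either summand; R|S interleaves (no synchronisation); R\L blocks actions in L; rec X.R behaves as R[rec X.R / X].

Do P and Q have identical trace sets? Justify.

Reachable graph of P (4 states):
  p0 = rec X. d.X\{b,c,d} + d.(X + 0) + (b.(0 + 0) + (b.X + 0)) ⊢ —b→ p0, —b→ p1, —d→ p2, —d→ p3
  p1 = 0 + 0 ⊢ deadlocked
  p2 = (rec X. d.X\{b,c,d} + d.(X + 0) + (b.(0 + 0) + (b.X + 0))) + 0 ⊢ —b→ p0, —b→ p1, —d→ p2, —d→ p3
  p3 = (rec X. d.X\{b,c,d} + d.(X + 0) + (b.(0 + 0) + (b.X + 0)))\{b,c,d} ⊢ deadlocked
Reachable graph of Q (6 states):
  q0 = rec X. d.X\{b,c,d} + d.(X + 0) + (b.(0 + 0) + (b.X + a.0)) ⊢ —a→ q1, —b→ q0, —b→ q2, —d→ q3, —d→ q4
  q1 = 0 ⊢ deadlocked
  q2 = 0 + 0 ⊢ deadlocked
  q3 = (rec X. d.X\{b,c,d} + d.(X + 0) + (b.(0 + 0) + (b.X + a.0))) + 0 ⊢ —a→ q1, —b→ q0, —b→ q2, —d→ q3, —d→ q4
  q4 = (rec X. d.X\{b,c,d} + d.(X + 0) + (b.(0 + 0) + (b.X + a.0)))\{b,c,d} ⊢ —a→ q5
  q5 = 0\{b,c,d} ⊢ deadlocked
Trace ⟨a⟩ through Q, begin at {q0}:
  after a @ step 1: {q1}
  Q completes σ.
Trace ⟨a⟩ through P, begin at {p0}:
  after a @ step 1: ∅ (P stuck)

trace-distinct — witness ⟨a⟩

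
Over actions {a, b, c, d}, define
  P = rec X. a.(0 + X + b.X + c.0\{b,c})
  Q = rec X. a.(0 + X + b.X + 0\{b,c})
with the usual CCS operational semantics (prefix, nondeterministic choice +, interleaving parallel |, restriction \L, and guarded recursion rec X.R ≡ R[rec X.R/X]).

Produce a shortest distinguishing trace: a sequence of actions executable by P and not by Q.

Reachable graph of P (3 states):
  u0 = rec X. a.(0 + X + b.X + c.0\{b,c}) :: --a--▸ u1
  u1 = 0 + (rec X. a.(0 + X + b.X + c.0\{b,c})) + b.(rec X. a.(0 + X + b.X + c.0\{b,c})) + c.0\{b,c} :: --a--▸ u1, --b--▸ u0, --c--▸ u2
  u2 = 0\{b,c} :: ·
Reachable graph of Q (2 states):
  v0 = rec X. a.(0 + X + b.X + 0\{b,c}) :: --a--▸ v1
  v1 = 0 + (rec X. a.(0 + X + b.X + 0\{b,c})) + b.(rec X. a.(0 + X + b.X + 0\{b,c})) + 0\{b,c} :: --a--▸ v1, --b--▸ v0
Trace ⟨ac⟩ through P, begin at {u0}:
  after a @ step 1: {u1}
  after c @ step 2: {u2}
  P completes σ.
Trace ⟨ac⟩ through Q, begin at {v0}:
  after a @ step 1: {v1}
  after c @ step 2: no successor for Q

ac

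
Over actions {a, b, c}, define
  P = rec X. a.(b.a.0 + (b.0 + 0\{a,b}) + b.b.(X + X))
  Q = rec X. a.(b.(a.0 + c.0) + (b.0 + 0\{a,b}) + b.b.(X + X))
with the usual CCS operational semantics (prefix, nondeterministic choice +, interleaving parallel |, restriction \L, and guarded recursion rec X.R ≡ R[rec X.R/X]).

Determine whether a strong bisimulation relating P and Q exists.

P ≁ Q

P's transition system — 6 states:
  s0 = rec X. a.(b.a.0 + (b.0 + 0\{a,b}) + b.b.(X + X)) ⊢ --a--▸ s1
  s1 = b.a.0 + (b.0 + 0\{a,b}) + b.b.((rec X. a.(b.a.0 + (b.0 + 0\{a,b}) + b.b.(X + X))) + (rec X. a.(b.a.0 + (b.0 + 0\{a,b}) + b.b.(X + X)))) ⊢ --b--▸ s2, --b--▸ s3, --b--▸ s4
  s2 = 0 ⊢ ∅
  s3 = a.0 ⊢ --a--▸ s2
  s4 = b.((rec X. a.(b.a.0 + (b.0 + 0\{a,b}) + b.b.(X + X))) + (rec X. a.(b.a.0 + (b.0 + 0\{a,b}) + b.b.(X + X)))) ⊢ --b--▸ s5
  s5 = (rec X. a.(b.a.0 + (b.0 + 0\{a,b}) + b.b.(X + X))) + (rec X. a.(b.a.0 + (b.0 + 0\{a,b}) + b.b.(X + X))) ⊢ --a--▸ s1
Q's transition system — 6 states:
  t0 = rec X. a.(b.(a.0 + c.0) + (b.0 + 0\{a,b}) + b.b.(X + X)) ⊢ --a--▸ t1
  t1 = b.(a.0 + c.0) + (b.0 + 0\{a,b}) + b.b.((rec X. a.(b.(a.0 + c.0) + (b.0 + 0\{a,b}) + b.b.(X + X))) + (rec X. a.(b.(a.0 + c.0) + (b.0 + 0\{a,b}) + b.b.(X + X)))) ⊢ --b--▸ t2, --b--▸ t3, --b--▸ t4
  t2 = 0 ⊢ ∅
  t3 = a.0 + c.0 ⊢ --a--▸ t2, --c--▸ t2
  t4 = b.((rec X. a.(b.(a.0 + c.0) + (b.0 + 0\{a,b}) + b.b.(X + X))) + (rec X. a.(b.(a.0 + c.0) + (b.0 + 0\{a,b}) + b.b.(X + X)))) ⊢ --b--▸ t5
  t5 = (rec X. a.(b.(a.0 + c.0) + (b.0 + 0\{a,b}) + b.b.(X + X))) + (rec X. a.(b.(a.0 + c.0) + (b.0 + 0\{a,b}) + b.b.(X + X))) ⊢ --a--▸ t1
Coarsest stable partition (strong bisimilarity classes):
  B0 = {s0, s5}
  B1 = {s1}
  B2 = {s4}
  B3 = {s3}
  B4 = {s2, t2}
  B5 = {t0, t5}
  B6 = {t1}
  B7 = {t4}
  B8 = {t3}
s0 ∈ B0, t0 ∈ B5 → different blocks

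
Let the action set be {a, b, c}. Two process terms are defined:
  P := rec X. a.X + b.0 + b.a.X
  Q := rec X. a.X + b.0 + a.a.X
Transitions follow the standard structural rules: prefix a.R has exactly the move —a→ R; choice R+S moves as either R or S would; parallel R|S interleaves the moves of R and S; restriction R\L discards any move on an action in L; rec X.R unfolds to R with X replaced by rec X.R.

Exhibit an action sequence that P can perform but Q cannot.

ba

Reachable graph of P (3 states):
  u0 = rec X. a.X + b.0 + b.a.X | =a=> u0, =b=> u1, =b=> u2
  u1 = 0 | ·
  u2 = a.(rec X. a.X + b.0 + b.a.X) | =a=> u0
Reachable graph of Q (3 states):
  v0 = rec X. a.X + b.0 + a.a.X | =a=> v0, =a=> v1, =b=> v2
  v1 = a.(rec X. a.X + b.0 + a.a.X) | =a=> v0
  v2 = 0 | ·
Run σ = ⟨ba⟩ on P: start {u0}
  after b @ step 1: {u1, u2}
  after a @ step 2: {u0}
  ✓ P
Run σ = ⟨ba⟩ on Q: start {v0}
  after b @ step 1: {v2}
  after a @ step 2: ∅  — Q cannot continue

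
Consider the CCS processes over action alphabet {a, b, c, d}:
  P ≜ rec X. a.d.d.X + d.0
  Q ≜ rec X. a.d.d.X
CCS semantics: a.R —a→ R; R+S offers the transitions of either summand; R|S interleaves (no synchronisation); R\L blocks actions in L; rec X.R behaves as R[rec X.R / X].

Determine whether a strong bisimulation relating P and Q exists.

not bisimilar

LTS(P): 4 reachable states
  m0 = rec X. a.d.d.X + d.0 ⊢ —a→ m1, —d→ m2
  m1 = d.d.(rec X. a.d.d.X + d.0) ⊢ —d→ m3
  m2 = 0 ⊢ stopped
  m3 = d.(rec X. a.d.d.X + d.0) ⊢ —d→ m0
LTS(Q): 3 reachable states
  n0 = rec X. a.d.d.X ⊢ —a→ n1
  n1 = d.d.(rec X. a.d.d.X) ⊢ —d→ n2
  n2 = d.(rec X. a.d.d.X) ⊢ —d→ n0
Coarsest stable partition (strong bisimilarity classes):
  B0 = {m0}
  B1 = {m1}
  B2 = {m3}
  B3 = {m2}
  B4 = {n0}
  B5 = {n1}
  B6 = {n2}
m0 ∈ B0, n0 ∈ B4 → different blocks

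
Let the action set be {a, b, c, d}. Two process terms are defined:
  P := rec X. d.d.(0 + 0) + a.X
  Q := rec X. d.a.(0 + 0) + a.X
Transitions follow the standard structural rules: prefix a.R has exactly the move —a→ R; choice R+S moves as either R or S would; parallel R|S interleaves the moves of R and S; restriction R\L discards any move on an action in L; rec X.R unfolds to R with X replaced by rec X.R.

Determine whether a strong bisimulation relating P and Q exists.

NO

P's transition system — 3 states:
  s0 = rec X. d.d.(0 + 0) + a.X ⊢ -a-> s0, -d-> s1
  s1 = d.(0 + 0) ⊢ -d-> s2
  s2 = 0 + 0 ⊢ stopped
Q's transition system — 3 states:
  t0 = rec X. d.a.(0 + 0) + a.X ⊢ -a-> t0, -d-> t1
  t1 = a.(0 + 0) ⊢ -a-> t2
  t2 = 0 + 0 ⊢ stopped
Partition-refinement fixed point:
  B0 = {s0}
  B1 = {s1}
  B2 = {s2, t2}
  B3 = {t0}
  B4 = {t1}
s0 ∈ B0, t0 ∈ B3 → different blocks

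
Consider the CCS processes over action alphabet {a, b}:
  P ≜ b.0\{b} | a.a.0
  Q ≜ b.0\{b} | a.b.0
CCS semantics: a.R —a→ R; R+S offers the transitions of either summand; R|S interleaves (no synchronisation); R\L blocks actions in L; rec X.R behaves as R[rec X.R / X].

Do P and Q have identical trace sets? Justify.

LTS(P): 6 reachable states
  u0 = b.0\{b} | a.a.0 :: --a--▸ u1, --b--▸ u2
  u1 = b.0\{b} | a.0 :: --a--▸ u3, --b--▸ u4
  u2 = 0\{b} | a.a.0 :: --a--▸ u4
  u3 = b.0\{b} | 0 :: --b--▸ u5
  u4 = 0\{b} | a.0 :: --a--▸ u5
  u5 = 0\{b} | 0 :: deadlocked
LTS(Q): 6 reachable states
  v0 = b.0\{b} | a.b.0 :: --a--▸ v1, --b--▸ v2
  v1 = b.0\{b} | b.0 :: --b--▸ v3, --b--▸ v4
  v2 = 0\{b} | a.b.0 :: --a--▸ v3
  v3 = 0\{b} | b.0 :: --b--▸ v5
  v4 = b.0\{b} | 0 :: --b--▸ v5
  v5 = 0\{b} | 0 :: deadlocked
Trace ⟨aa⟩ through P, begin at {u0}:
  [1] a ⇒ {u1}
  [2] a ⇒ {u3}
  ✓ P
Trace ⟨aa⟩ through Q, begin at {v0}:
  [1] a ⇒ {v1}
  [2] a ⇒ ∅ (Q stuck)

traces(P) ≠ traces(Q) — witness ⟨aa⟩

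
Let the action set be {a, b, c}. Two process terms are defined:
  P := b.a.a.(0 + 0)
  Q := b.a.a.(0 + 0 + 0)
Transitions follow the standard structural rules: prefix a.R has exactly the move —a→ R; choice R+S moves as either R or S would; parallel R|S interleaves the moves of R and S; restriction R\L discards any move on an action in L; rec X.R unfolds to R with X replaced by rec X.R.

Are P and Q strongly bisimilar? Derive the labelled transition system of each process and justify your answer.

LTS(P): 4 reachable states
  u0 = b.a.a.(0 + 0) → ··b··> u1
  u1 = a.a.(0 + 0) → ··a··> u2
  u2 = a.(0 + 0) → ··a··> u3
  u3 = 0 + 0 → (no moves)
LTS(Q): 4 reachable states
  v0 = b.a.a.(0 + 0 + 0) → ··b··> v1
  v1 = a.a.(0 + 0 + 0) → ··a··> v2
  v2 = a.(0 + 0 + 0) → ··a··> v3
  v3 = 0 + 0 + 0 → (no moves)
Bisimilarity quotient blocks:
  B0 = {u0, v0}
  B1 = {u1, v1}
  B2 = {u2, v2}
  B3 = {u3, v3}
u0 ∈ B0, v0 ∈ B0 → same block

P ~ Q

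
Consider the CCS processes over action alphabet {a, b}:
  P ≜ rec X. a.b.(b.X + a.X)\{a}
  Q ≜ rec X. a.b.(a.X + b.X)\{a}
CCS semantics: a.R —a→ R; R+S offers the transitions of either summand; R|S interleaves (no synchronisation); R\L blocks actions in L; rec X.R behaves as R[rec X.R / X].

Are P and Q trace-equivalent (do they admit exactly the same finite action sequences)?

YES

Reachable graph of P (4 states):
  s0 = rec X. a.b.(b.X + a.X)\{a} :: --a--▸ s1
  s1 = b.(b.(rec X. a.b.(b.X + a.X)\{a}) + a.(rec X. a.b.(b.X + a.X)\{a}))\{a} :: --b--▸ s2
  s2 = (b.(rec X. a.b.(b.X + a.X)\{a}) + a.(rec X. a.b.(b.X + a.X)\{a}))\{a} :: --b--▸ s3
  s3 = (rec X. a.b.(b.X + a.X)\{a})\{a} :: stopped
Reachable graph of Q (4 states):
  t0 = rec X. a.b.(a.X + b.X)\{a} :: --a--▸ t1
  t1 = b.(a.(rec X. a.b.(a.X + b.X)\{a}) + b.(rec X. a.b.(a.X + b.X)\{a}))\{a} :: --b--▸ t2
  t2 = (a.(rec X. a.b.(a.X + b.X)\{a}) + b.(rec X. a.b.(a.X + b.X)\{a}))\{a} :: --b--▸ t3
  t3 = (rec X. a.b.(a.X + b.X)\{a})\{a} :: stopped
Bisimilarity quotient blocks:
  B0 = {s0, t0}
  B1 = {s1, t1}
  B2 = {s2, t2}
  B3 = {s3, t3}
s0 ∈ B0, t0 ∈ B0 → same block
Bisimilar ⇒ trace-equivalent.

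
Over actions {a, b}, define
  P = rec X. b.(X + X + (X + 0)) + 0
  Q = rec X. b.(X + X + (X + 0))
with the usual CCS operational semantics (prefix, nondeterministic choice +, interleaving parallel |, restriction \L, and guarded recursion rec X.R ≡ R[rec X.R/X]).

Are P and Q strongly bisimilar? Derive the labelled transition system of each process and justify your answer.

bisimilar

Reachable graph of P (2 states):
  m0 = rec X. b.(X + X + (X + 0)) + 0 has moves -b-> m1
  m1 = (rec X. b.(X + X + (X + 0)) + 0) + (rec X. b.(X + X + (X + 0)) + 0) + ((rec X. b.(X + X + (X + 0)) + 0) + 0) has moves -b-> m1
Reachable graph of Q (2 states):
  n0 = rec X. b.(X + X + (X + 0)) has moves -b-> n1
  n1 = (rec X. b.(X + X + (X + 0))) + (rec X. b.(X + X + (X + 0))) + ((rec X. b.(X + X + (X + 0))) + 0) has moves -b-> n1
Coarsest stable partition (strong bisimilarity classes):
  B0 = {m0, m1, n0, n1}
m0 ∈ B0, n0 ∈ B0 → same block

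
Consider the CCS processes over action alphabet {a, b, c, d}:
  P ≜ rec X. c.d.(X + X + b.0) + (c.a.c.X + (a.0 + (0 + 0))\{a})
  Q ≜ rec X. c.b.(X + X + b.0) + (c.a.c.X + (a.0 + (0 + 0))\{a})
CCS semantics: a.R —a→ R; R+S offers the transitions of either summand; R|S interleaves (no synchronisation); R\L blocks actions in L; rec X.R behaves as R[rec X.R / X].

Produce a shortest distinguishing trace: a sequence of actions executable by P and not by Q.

cd

LTS(P): 6 reachable states
  s0 = rec X. c.d.(X + X + b.0) + (c.a.c.X + (a.0 + (0 + 0))\{a}) ⊢ =c=> s1, =c=> s2
  s1 = a.c.(rec X. c.d.(X + X + b.0) + (c.a.c.X + (a.0 + (0 + 0))\{a})) ⊢ =a=> s3
  s2 = d.((rec X. c.d.(X + X + b.0) + (c.a.c.X + (a.0 + (0 + 0))\{a})) + (rec X. c.d.(X + X + b.0) + (c.a.c.X + (a.0 + (0 + 0))\{a})) + b.0) ⊢ =d=> s4
  s3 = c.(rec X. c.d.(X + X + b.0) + (c.a.c.X + (a.0 + (0 + 0))\{a})) ⊢ =c=> s0
  s4 = (rec X. c.d.(X + X + b.0) + (c.a.c.X + (a.0 + (0 + 0))\{a})) + (rec X. c.d.(X + X + b.0) + (c.a.c.X + (a.0 + (0 + 0))\{a})) + b.0 ⊢ =b=> s5, =c=> s1, =c=> s2
  s5 = 0 ⊢ stopped
LTS(Q): 6 reachable states
  t0 = rec X. c.b.(X + X + b.0) + (c.a.c.X + (a.0 + (0 + 0))\{a}) ⊢ =c=> t1, =c=> t2
  t1 = a.c.(rec X. c.b.(X + X + b.0) + (c.a.c.X + (a.0 + (0 + 0))\{a})) ⊢ =a=> t3
  t2 = b.((rec X. c.b.(X + X + b.0) + (c.a.c.X + (a.0 + (0 + 0))\{a})) + (rec X. c.b.(X + X + b.0) + (c.a.c.X + (a.0 + (0 + 0))\{a})) + b.0) ⊢ =b=> t4
  t3 = c.(rec X. c.b.(X + X + b.0) + (c.a.c.X + (a.0 + (0 + 0))\{a})) ⊢ =c=> t0
  t4 = (rec X. c.b.(X + X + b.0) + (c.a.c.X + (a.0 + (0 + 0))\{a})) + (rec X. c.b.(X + X + b.0) + (c.a.c.X + (a.0 + (0 + 0))\{a})) + b.0 ⊢ =b=> t5, =c=> t1, =c=> t2
  t5 = 0 ⊢ stopped
Trace ⟨cd⟩ through P, begin at {s0}:
  [1] c ⇒ {s1, s2}
  [2] d ⇒ {s4}
  — P admits the full trace.
Trace ⟨cd⟩ through Q, begin at {t0}:
  [1] c ⇒ {t1, t2}
  [2] d ⇒ ∅  — Q cannot continue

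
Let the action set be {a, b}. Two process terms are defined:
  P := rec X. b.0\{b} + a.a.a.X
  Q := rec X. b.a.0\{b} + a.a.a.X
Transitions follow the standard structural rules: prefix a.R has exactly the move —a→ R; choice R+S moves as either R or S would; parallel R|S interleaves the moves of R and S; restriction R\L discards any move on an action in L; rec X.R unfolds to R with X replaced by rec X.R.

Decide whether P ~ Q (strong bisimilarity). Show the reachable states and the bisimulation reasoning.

NO

Reachable graph of P (4 states):
  s0 = rec X. b.0\{b} + a.a.a.X | -a-> s1, -b-> s2
  s1 = a.a.(rec X. b.0\{b} + a.a.a.X) | -a-> s3
  s2 = 0\{b} | ·
  s3 = a.(rec X. b.0\{b} + a.a.a.X) | -a-> s0
Reachable graph of Q (5 states):
  t0 = rec X. b.a.0\{b} + a.a.a.X | -a-> t1, -b-> t2
  t1 = a.a.(rec X. b.a.0\{b} + a.a.a.X) | -a-> t3
  t2 = a.0\{b} | -a-> t4
  t3 = a.(rec X. b.a.0\{b} + a.a.a.X) | -a-> t0
  t4 = 0\{b} | ·
Bisimilarity quotient blocks:
  B0 = {s0}
  B1 = {s2, t4}
  B2 = {s1}
  B3 = {s3}
  B4 = {t0}
  B5 = {t1}
  B6 = {t3}
  B7 = {t2}
s0 ∈ B0, t0 ∈ B4 → different blocks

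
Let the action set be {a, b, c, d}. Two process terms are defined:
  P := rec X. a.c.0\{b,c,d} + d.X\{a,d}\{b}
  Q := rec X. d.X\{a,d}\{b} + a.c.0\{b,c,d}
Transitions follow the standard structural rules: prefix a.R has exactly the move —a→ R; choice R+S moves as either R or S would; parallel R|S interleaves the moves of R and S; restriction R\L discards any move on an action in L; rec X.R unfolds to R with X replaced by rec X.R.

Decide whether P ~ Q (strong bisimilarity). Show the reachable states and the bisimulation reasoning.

YES

Reachable graph of P (4 states):
  m0 = rec X. a.c.0\{b,c,d} + d.X\{a,d}\{b} → ··a··> m1, ··d··> m2
  m1 = c.0\{b,c,d} → ··c··> m3
  m2 = (rec X. a.c.0\{b,c,d} + d.X\{a,d}\{b})\{a,d}\{b} → (no moves)
  m3 = 0\{b,c,d} → (no moves)
Reachable graph of Q (4 states):
  n0 = rec X. d.X\{a,d}\{b} + a.c.0\{b,c,d} → ··a··> n1, ··d··> n2
  n1 = c.0\{b,c,d} → ··c··> n3
  n2 = (rec X. d.X\{a,d}\{b} + a.c.0\{b,c,d})\{a,d}\{b} → (no moves)
  n3 = 0\{b,c,d} → (no moves)
Partition-refinement fixed point:
  B0 = {m0, n0}
  B1 = {m1, n1}
  B2 = {m2, m3, n2, n3}
m0 ∈ B0, n0 ∈ B0 → same block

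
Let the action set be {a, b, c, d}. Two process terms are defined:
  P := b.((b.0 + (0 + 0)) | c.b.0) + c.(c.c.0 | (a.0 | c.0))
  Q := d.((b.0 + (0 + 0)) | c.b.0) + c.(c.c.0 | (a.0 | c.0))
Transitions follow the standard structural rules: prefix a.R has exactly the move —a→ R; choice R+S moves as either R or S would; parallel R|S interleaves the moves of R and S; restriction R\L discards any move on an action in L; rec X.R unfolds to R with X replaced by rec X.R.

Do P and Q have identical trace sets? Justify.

Reachable graph of P (19 states):
  u0 = b.((b.0 + (0 + 0)) | c.b.0) + c.(c.c.0 | (a.0 | c.0)) → --b--▸ u1, --c--▸ u2
  u1 = (b.0 + (0 + 0)) | c.b.0 → --b--▸ u3, --c--▸ u4
  u2 = c.c.0 | (a.0 | c.0) → --a--▸ u5, --c--▸ u6, --c--▸ u7
  u3 = 0 | c.b.0 → --c--▸ u8
  u4 = (b.0 + (0 + 0)) | b.0 → --b--▸ u8, --b--▸ u9
  u5 = c.c.0 | (0 | c.0) → --c--▸ u10, --c--▸ u11
  u6 = c.0 | (a.0 | c.0) → --a--▸ u10, --c--▸ u12, --c--▸ u13
  u7 = c.c.0 | (a.0 | 0) → --a--▸ u11, --c--▸ u13
  u8 = 0 | b.0 → --b--▸ u14
  u9 = (b.0 + (0 + 0)) | 0 → --b--▸ u14
  u10 = c.0 | (0 | c.0) → --c--▸ u15, --c--▸ u16
  u11 = c.c.0 | (0 | 0) → --c--▸ u16
  u12 = 0 | (a.0 | c.0) → --a--▸ u15, --c--▸ u17
  u13 = c.0 | (a.0 | 0) → --a--▸ u16, --c--▸ u17
  u14 = 0 | 0 → ·
  u15 = 0 | (0 | c.0) → --c--▸ u18
  u16 = c.0 | (0 | 0) → --c--▸ u18
  u17 = 0 | (a.0 | 0) → --a--▸ u18
  u18 = 0 | (0 | 0) → ·
Reachable graph of Q (19 states):
  v0 = d.((b.0 + (0 + 0)) | c.b.0) + c.(c.c.0 | (a.0 | c.0)) → --c--▸ v1, --d--▸ v2
  v1 = c.c.0 | (a.0 | c.0) → --a--▸ v3, --c--▸ v4, --c--▸ v5
  v2 = (b.0 + (0 + 0)) | c.b.0 → --b--▸ v6, --c--▸ v7
  v3 = c.c.0 | (0 | c.0) → --c--▸ v8, --c--▸ v9
  v4 = c.0 | (a.0 | c.0) → --a--▸ v8, --c--▸ v10, --c--▸ v11
  v5 = c.c.0 | (a.0 | 0) → --a--▸ v9, --c--▸ v11
  v6 = 0 | c.b.0 → --c--▸ v12
  v7 = (b.0 + (0 + 0)) | b.0 → --b--▸ v12, --b--▸ v13
  v8 = c.0 | (0 | c.0) → --c--▸ v14, --c--▸ v15
  v9 = c.c.0 | (0 | 0) → --c--▸ v15
  v10 = 0 | (a.0 | c.0) → --a--▸ v14, --c--▸ v16
  v11 = c.0 | (a.0 | 0) → --a--▸ v15, --c--▸ v16
  v12 = 0 | b.0 → --b--▸ v17
  v13 = (b.0 + (0 + 0)) | 0 → --b--▸ v17
  v14 = 0 | (0 | c.0) → --c--▸ v18
  v15 = c.0 | (0 | 0) → --c--▸ v18
  v16 = 0 | (a.0 | 0) → --a--▸ v18
  v17 = 0 | 0 → ·
  v18 = 0 | (0 | 0) → ·
Run σ = ⟨b⟩ on P: start {u0}
  [1] b ⇒ {u1}
  — P admits the full trace.
Run σ = ⟨b⟩ on Q: start {v0}
  [1] b ⇒ no successor for Q

traces(P) ≠ traces(Q) — witness ⟨b⟩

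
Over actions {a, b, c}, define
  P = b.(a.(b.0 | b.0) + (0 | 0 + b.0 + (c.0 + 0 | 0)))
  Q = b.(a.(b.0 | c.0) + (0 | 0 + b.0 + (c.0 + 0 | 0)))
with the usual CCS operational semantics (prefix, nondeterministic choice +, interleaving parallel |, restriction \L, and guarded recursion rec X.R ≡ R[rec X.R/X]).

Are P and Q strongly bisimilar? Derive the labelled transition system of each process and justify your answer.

LTS(P): 7 reachable states
  s0 = b.(a.(b.0 | b.0) + (0 | 0 + b.0 + (c.0 + 0 | 0))) → --b--▸ s1
  s1 = a.(b.0 | b.0) + (0 | 0 + b.0 + (c.0 + 0 | 0)) → --a--▸ s2, --b--▸ s3, --c--▸ s3
  s2 = b.0 | b.0 → --b--▸ s4, --b--▸ s5
  s3 = 0 → (no moves)
  s4 = 0 | b.0 → --b--▸ s6
  s5 = b.0 | 0 → --b--▸ s6
  s6 = 0 | 0 → (no moves)
LTS(Q): 7 reachable states
  t0 = b.(a.(b.0 | c.0) + (0 | 0 + b.0 + (c.0 + 0 | 0))) → --b--▸ t1
  t1 = a.(b.0 | c.0) + (0 | 0 + b.0 + (c.0 + 0 | 0)) → --a--▸ t2, --b--▸ t3, --c--▸ t3
  t2 = b.0 | c.0 → --b--▸ t4, --c--▸ t5
  t3 = 0 → (no moves)
  t4 = 0 | c.0 → --c--▸ t6
  t5 = b.0 | 0 → --b--▸ t6
  t6 = 0 | 0 → (no moves)
Coarsest stable partition (strong bisimilarity classes):
  B0 = {s0}
  B1 = {s1}
  B2 = {s2}
  B3 = {s4, s5, t5}
  B4 = {s3, s6, t3, t6}
  B5 = {t0}
  B6 = {t1}
  B7 = {t2}
  B8 = {t4}
s0 ∈ B0, t0 ∈ B5 → different blocks

P ≁ Q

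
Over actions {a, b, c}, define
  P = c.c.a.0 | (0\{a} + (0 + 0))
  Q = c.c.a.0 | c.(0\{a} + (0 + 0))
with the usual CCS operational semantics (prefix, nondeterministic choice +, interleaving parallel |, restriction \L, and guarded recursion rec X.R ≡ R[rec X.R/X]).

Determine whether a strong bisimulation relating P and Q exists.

P ≁ Q

LTS(P): 4 reachable states
  m0 = c.c.a.0 | (0\{a} + (0 + 0)) | --c--▸ m1
  m1 = c.a.0 | (0\{a} + (0 + 0)) | --c--▸ m2
  m2 = a.0 | (0\{a} + (0 + 0)) | --a--▸ m3
  m3 = 0 | (0\{a} + (0 + 0)) | (no moves)
LTS(Q): 8 reachable states
  n0 = c.c.a.0 | c.(0\{a} + (0 + 0)) | --c--▸ n1, --c--▸ n2
  n1 = c.a.0 | c.(0\{a} + (0 + 0)) | --c--▸ n3, --c--▸ n4
  n2 = c.c.a.0 | (0\{a} + (0 + 0)) | --c--▸ n4
  n3 = a.0 | c.(0\{a} + (0 + 0)) | --a--▸ n5, --c--▸ n6
  n4 = c.a.0 | (0\{a} + (0 + 0)) | --c--▸ n6
  n5 = 0 | c.(0\{a} + (0 + 0)) | --c--▸ n7
  n6 = a.0 | (0\{a} + (0 + 0)) | --a--▸ n7
  n7 = 0 | (0\{a} + (0 + 0)) | (no moves)
Partition-refinement fixed point:
  B0 = {m0, n2}
  B1 = {m1, n4}
  B2 = {m2, n6}
  B3 = {m3, n7}
  B4 = {n0}
  B5 = {n1}
  B6 = {n3}
  B7 = {n5}
m0 ∈ B0, n0 ∈ B4 → different blocks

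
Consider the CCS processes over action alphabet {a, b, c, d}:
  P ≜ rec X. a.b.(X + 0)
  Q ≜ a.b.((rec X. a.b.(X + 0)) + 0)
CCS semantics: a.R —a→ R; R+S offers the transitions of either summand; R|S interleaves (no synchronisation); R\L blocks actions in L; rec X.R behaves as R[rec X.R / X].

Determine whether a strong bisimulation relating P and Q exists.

P's transition system — 3 states:
  m0 = rec X. a.b.(X + 0) ⊢ --a--▸ m1
  m1 = b.((rec X. a.b.(X + 0)) + 0) ⊢ --b--▸ m2
  m2 = (rec X. a.b.(X + 0)) + 0 ⊢ --a--▸ m1
Q's transition system — 3 states:
  n0 = a.b.((rec X. a.b.(X + 0)) + 0) ⊢ --a--▸ n1
  n1 = b.((rec X. a.b.(X + 0)) + 0) ⊢ --b--▸ n2
  n2 = (rec X. a.b.(X + 0)) + 0 ⊢ --a--▸ n1
Partition-refinement fixed point:
  B0 = {m0, m2, n0, n2}
  B1 = {m1, n1}
m0 ∈ B0, n0 ∈ B0 → same block

P ~ Q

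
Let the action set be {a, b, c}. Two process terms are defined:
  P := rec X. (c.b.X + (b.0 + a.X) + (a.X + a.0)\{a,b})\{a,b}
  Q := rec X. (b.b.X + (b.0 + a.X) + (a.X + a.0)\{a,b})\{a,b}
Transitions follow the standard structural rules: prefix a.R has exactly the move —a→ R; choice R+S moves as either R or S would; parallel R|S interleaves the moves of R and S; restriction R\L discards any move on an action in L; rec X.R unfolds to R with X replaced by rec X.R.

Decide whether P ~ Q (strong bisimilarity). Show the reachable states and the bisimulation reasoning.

NO

LTS(P): 2 reachable states
  u0 = rec X. (c.b.X + (b.0 + a.X) + (a.X + a.0)\{a,b})\{a,b} → -c-> u1
  u1 = (b.(rec X. (c.b.X + (b.0 + a.X) + (a.X + a.0)\{a,b})\{a,b}))\{a,b} → ·
LTS(Q): 1 reachable states
  v0 = rec X. (b.b.X + (b.0 + a.X) + (a.X + a.0)\{a,b})\{a,b} → ·
Partition-refinement fixed point:
  B0 = {u0}
  B1 = {u1, v0}
u0 ∈ B0, v0 ∈ B1 → different blocks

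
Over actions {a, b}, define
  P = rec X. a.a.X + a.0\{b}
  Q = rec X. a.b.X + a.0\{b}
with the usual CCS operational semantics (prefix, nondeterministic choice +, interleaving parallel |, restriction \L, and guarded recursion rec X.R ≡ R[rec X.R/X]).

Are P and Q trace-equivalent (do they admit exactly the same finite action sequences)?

LTS(P): 3 reachable states
  p0 = rec X. a.a.X + a.0\{b} ⊢ —a→ p1, —a→ p2
  p1 = 0\{b} ⊢ stopped
  p2 = a.(rec X. a.a.X + a.0\{b}) ⊢ —a→ p0
LTS(Q): 3 reachable states
  q0 = rec X. a.b.X + a.0\{b} ⊢ —a→ q1, —a→ q2
  q1 = 0\{b} ⊢ stopped
  q2 = b.(rec X. a.b.X + a.0\{b}) ⊢ —b→ q0
Trace ⟨aa⟩ through P, begin at {p0}:
  [1] a ⇒ {p1, p2}
  [2] a ⇒ {p0}
  P completes σ.
Trace ⟨aa⟩ through Q, begin at {q0}:
  [1] a ⇒ {q1, q2}
  [2] a ⇒ no successor for Q

trace-distinct — witness ⟨aa⟩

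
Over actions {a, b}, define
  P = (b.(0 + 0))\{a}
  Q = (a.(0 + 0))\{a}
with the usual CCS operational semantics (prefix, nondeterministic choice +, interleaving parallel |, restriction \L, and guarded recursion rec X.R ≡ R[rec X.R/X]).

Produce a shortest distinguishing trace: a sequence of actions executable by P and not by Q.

P's transition system — 2 states:
  s0 = (b.(0 + 0))\{a} :: --b--▸ s1
  s1 = (0 + 0)\{a} :: ·
Q's transition system — 1 states:
  t0 = (a.(0 + 0))\{a} :: ·
Trace ⟨b⟩ through P, begin at {s0}:
  step 1 (b): {s1}
  — P admits the full trace.
Trace ⟨b⟩ through Q, begin at {t0}:
  step 1 (b): ∅ (Q stuck)

b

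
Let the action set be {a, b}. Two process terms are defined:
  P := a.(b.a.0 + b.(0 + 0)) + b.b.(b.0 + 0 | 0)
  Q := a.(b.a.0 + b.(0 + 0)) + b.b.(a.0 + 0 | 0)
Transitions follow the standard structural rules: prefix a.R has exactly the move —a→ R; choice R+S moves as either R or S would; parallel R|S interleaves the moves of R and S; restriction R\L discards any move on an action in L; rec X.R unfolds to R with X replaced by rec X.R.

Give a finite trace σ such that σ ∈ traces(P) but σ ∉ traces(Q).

bbb

Reachable graph of P (7 states):
  u0 = a.(b.a.0 + b.(0 + 0)) + b.b.(b.0 + 0 | 0) ⊢ --a--▸ u1, --b--▸ u2
  u1 = b.a.0 + b.(0 + 0) ⊢ --b--▸ u3, --b--▸ u4
  u2 = b.(b.0 + 0 | 0) ⊢ --b--▸ u5
  u3 = 0 + 0 ⊢ deadlocked
  u4 = a.0 ⊢ --a--▸ u6
  u5 = b.0 + 0 | 0 ⊢ --b--▸ u6
  u6 = 0 ⊢ deadlocked
Reachable graph of Q (7 states):
  v0 = a.(b.a.0 + b.(0 + 0)) + b.b.(a.0 + 0 | 0) ⊢ --a--▸ v1, --b--▸ v2
  v1 = b.a.0 + b.(0 + 0) ⊢ --b--▸ v3, --b--▸ v4
  v2 = b.(a.0 + 0 | 0) ⊢ --b--▸ v5
  v3 = 0 + 0 ⊢ deadlocked
  v4 = a.0 ⊢ --a--▸ v6
  v5 = a.0 + 0 | 0 ⊢ --a--▸ v6
  v6 = 0 ⊢ deadlocked
Executing bbb from P (initial set {u0}):
  [1] b ⇒ {u2}
  [2] b ⇒ {u5}
  [3] b ⇒ {u6}
  P completes σ.
Executing bbb from Q (initial set {v0}):
  [1] b ⇒ {v2}
  [2] b ⇒ {v5}
  [3] b ⇒ ∅  — Q cannot continue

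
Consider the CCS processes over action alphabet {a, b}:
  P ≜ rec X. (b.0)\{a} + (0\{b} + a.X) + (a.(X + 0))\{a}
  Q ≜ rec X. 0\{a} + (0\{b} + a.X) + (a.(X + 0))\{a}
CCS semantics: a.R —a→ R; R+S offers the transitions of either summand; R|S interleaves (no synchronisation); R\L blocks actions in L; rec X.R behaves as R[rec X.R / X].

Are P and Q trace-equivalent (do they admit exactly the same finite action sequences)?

LTS(P): 2 reachable states
  p0 = rec X. (b.0)\{a} + (0\{b} + a.X) + (a.(X + 0))\{a} :: --a--▸ p0, --b--▸ p1
  p1 = 0\{a} :: deadlocked
LTS(Q): 1 reachable states
  q0 = rec X. 0\{a} + (0\{b} + a.X) + (a.(X + 0))\{a} :: --a--▸ q0
Executing b from P (initial set {p0}):
  [1] b ⇒ {p1}
  ✓ P
Executing b from Q (initial set {q0}):
  [1] b ⇒ ∅ (Q stuck)

trace-distinct — witness ⟨b⟩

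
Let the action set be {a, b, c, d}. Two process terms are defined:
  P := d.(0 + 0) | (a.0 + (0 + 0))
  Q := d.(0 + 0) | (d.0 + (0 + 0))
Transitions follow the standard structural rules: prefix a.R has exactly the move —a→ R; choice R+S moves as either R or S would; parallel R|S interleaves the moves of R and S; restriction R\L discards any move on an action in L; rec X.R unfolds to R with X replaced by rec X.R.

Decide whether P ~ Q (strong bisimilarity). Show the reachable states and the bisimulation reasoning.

NO

P's transition system — 4 states:
  m0 = d.(0 + 0) | (a.0 + (0 + 0)) → =a=> m1, =d=> m2
  m1 = d.(0 + 0) | 0 → =d=> m3
  m2 = (0 + 0) | (a.0 + (0 + 0)) → =a=> m3
  m3 = (0 + 0) | 0 → ·
Q's transition system — 4 states:
  n0 = d.(0 + 0) | (d.0 + (0 + 0)) → =d=> n1, =d=> n2
  n1 = (0 + 0) | (d.0 + (0 + 0)) → =d=> n3
  n2 = d.(0 + 0) | 0 → =d=> n3
  n3 = (0 + 0) | 0 → ·
Partition-refinement fixed point:
  B0 = {m0}
  B1 = {m2}
  B2 = {m3, n3}
  B3 = {m1, n1, n2}
  B4 = {n0}
m0 ∈ B0, n0 ∈ B4 → different blocks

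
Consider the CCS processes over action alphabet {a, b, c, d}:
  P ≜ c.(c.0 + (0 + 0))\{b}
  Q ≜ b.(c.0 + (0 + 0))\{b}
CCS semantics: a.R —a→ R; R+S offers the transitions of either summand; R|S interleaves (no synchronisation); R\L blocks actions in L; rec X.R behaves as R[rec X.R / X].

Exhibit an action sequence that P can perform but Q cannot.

c

Reachable graph of P (3 states):
  s0 = c.(c.0 + (0 + 0))\{b} :: --c--▸ s1
  s1 = (c.0 + (0 + 0))\{b} :: --c--▸ s2
  s2 = 0\{b} :: deadlocked
Reachable graph of Q (3 states):
  t0 = b.(c.0 + (0 + 0))\{b} :: --b--▸ t1
  t1 = (c.0 + (0 + 0))\{b} :: --c--▸ t2
  t2 = 0\{b} :: deadlocked
Trace ⟨c⟩ through P, begin at {s0}:
  after c @ step 1: {s1}
  — P admits the full trace.
Trace ⟨c⟩ through Q, begin at {t0}:
  after c @ step 1: ∅ (Q stuck)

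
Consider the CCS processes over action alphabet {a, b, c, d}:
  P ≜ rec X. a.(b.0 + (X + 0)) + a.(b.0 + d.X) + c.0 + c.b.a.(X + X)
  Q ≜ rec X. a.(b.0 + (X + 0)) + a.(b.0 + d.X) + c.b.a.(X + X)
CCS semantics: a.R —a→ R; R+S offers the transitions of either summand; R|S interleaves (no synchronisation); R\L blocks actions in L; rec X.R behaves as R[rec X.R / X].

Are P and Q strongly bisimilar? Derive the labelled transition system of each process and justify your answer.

P ≁ Q

LTS(P): 7 reachable states
  p0 = rec X. a.(b.0 + (X + 0)) + a.(b.0 + d.X) + c.0 + c.b.a.(X + X) | =a=> p1, =a=> p2, =c=> p3, =c=> p4
  p1 = b.0 + ((rec X. a.(b.0 + (X + 0)) + a.(b.0 + d.X) + c.0 + c.b.a.(X + X)) + 0) | =a=> p1, =a=> p2, =b=> p3, =c=> p3, =c=> p4
  p2 = b.0 + d.(rec X. a.(b.0 + (X + 0)) + a.(b.0 + d.X) + c.0 + c.b.a.(X + X)) | =b=> p3, =d=> p0
  p3 = 0 | stopped
  p4 = b.a.((rec X. a.(b.0 + (X + 0)) + a.(b.0 + d.X) + c.0 + c.b.a.(X + X)) + (rec X. a.(b.0 + (X + 0)) + a.(b.0 + d.X) + c.0 + c.b.a.(X + X))) | =b=> p5
  p5 = a.((rec X. a.(b.0 + (X + 0)) + a.(b.0 + d.X) + c.0 + c.b.a.(X + X)) + (rec X. a.(b.0 + (X + 0)) + a.(b.0 + d.X) + c.0 + c.b.a.(X + X))) | =a=> p6
  p6 = (rec X. a.(b.0 + (X + 0)) + a.(b.0 + d.X) + c.0 + c.b.a.(X + X)) + (rec X. a.(b.0 + (X + 0)) + a.(b.0 + d.X) + c.0 + c.b.a.(X + X)) | =a=> p1, =a=> p2, =c=> p3, =c=> p4
LTS(Q): 7 reachable states
  q0 = rec X. a.(b.0 + (X + 0)) + a.(b.0 + d.X) + c.b.a.(X + X) | =a=> q1, =a=> q2, =c=> q3
  q1 = b.0 + ((rec X. a.(b.0 + (X + 0)) + a.(b.0 + d.X) + c.b.a.(X + X)) + 0) | =a=> q1, =a=> q2, =b=> q4, =c=> q3
  q2 = b.0 + d.(rec X. a.(b.0 + (X + 0)) + a.(b.0 + d.X) + c.b.a.(X + X)) | =b=> q4, =d=> q0
  q3 = b.a.((rec X. a.(b.0 + (X + 0)) + a.(b.0 + d.X) + c.b.a.(X + X)) + (rec X. a.(b.0 + (X + 0)) + a.(b.0 + d.X) + c.b.a.(X + X))) | =b=> q5
  q4 = 0 | stopped
  q5 = a.((rec X. a.(b.0 + (X + 0)) + a.(b.0 + d.X) + c.b.a.(X + X)) + (rec X. a.(b.0 + (X + 0)) + a.(b.0 + d.X) + c.b.a.(X + X))) | =a=> q6
  q6 = (rec X. a.(b.0 + (X + 0)) + a.(b.0 + d.X) + c.b.a.(X + X)) + (rec X. a.(b.0 + (X + 0)) + a.(b.0 + d.X) + c.b.a.(X + X)) | =a=> q1, =a=> q2, =c=> q3
Partition-refinement fixed point:
  B0 = {p0, p6}
  B1 = {p3, q4}
  B2 = {p4}
  B3 = {p5}
  B4 = {p2}
  B5 = {p1}
  B6 = {q0, q6}
  B7 = {q2}
  B8 = {q1}
  B9 = {q3}
  B10 = {q5}
p0 ∈ B0, q0 ∈ B6 → different blocks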